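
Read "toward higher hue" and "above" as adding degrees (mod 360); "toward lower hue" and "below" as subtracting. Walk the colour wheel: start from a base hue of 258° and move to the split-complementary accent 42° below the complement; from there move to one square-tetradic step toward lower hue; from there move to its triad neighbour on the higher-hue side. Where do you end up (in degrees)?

66°

split-comp 42° ↓ +138°: 258 + 138 = 396 → 396 − 360 = 36°
square ↓ −90°: 36 − 90 = -54 → -54 + 360 = 306°
triadic ↑ +120°: 306 + 120 = 426 → 426 − 360 = 66°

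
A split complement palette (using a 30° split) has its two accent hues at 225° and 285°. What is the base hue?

75°

The accents sit 30° either side of the complement, so the complement is their short-arc midpoint on the wheel.
Short-arc midpoint of 225° and 285°: 255°.
Base is 180° from the complement: 255 − 180 = 75°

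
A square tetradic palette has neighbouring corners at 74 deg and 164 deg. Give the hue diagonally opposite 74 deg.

254°

A square tetradic scheme places four hues 90° apart; opposite corners are 180° apart.
74 + 180 = 254°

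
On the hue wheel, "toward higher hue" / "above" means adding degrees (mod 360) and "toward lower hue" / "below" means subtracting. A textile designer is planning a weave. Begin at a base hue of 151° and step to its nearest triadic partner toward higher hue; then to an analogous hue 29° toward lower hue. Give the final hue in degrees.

151 + 120 = 271°   (triadic ↑)
271 − 29 = 242°   (analog 29° ↓)

242°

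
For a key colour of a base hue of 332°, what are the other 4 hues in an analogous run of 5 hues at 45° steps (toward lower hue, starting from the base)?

Analogous hues sit every 45° along the wheel.
332 − 45 = 287°
332 − 90 = 242°
332 − 135 = 197°
332 − 180 = 152°

287°, 242°, 197°, 152°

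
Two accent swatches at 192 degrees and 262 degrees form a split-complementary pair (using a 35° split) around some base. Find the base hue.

47°

The accents sit 35° either side of the complement, so the complement is their short-arc midpoint on the wheel.
Short-arc midpoint of 192° and 262°: 227°.
Base is 180° from the complement: 227 − 180 = 47°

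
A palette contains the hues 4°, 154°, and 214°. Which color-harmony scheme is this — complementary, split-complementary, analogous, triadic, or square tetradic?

split-complementary

Sort the hues: 4°, 154°, 214°.
Successive gaps around the wheel: 150°, 60°, 150°.
Two 150° gaps and one 60° gap — a base hue opposite a pair of accents 30° either side of its complement — is the split-complementary pattern.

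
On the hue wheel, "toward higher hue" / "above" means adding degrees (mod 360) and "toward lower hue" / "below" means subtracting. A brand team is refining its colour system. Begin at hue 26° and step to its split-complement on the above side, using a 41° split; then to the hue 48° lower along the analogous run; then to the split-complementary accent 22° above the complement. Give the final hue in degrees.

26 + 221 = 247°   (split-comp 41° ↑)
247 − 48 = 199°   (analog 48° ↓)
199 + 202 = 401 → 401 − 360 = 41°   (split-comp 22° ↑)

41°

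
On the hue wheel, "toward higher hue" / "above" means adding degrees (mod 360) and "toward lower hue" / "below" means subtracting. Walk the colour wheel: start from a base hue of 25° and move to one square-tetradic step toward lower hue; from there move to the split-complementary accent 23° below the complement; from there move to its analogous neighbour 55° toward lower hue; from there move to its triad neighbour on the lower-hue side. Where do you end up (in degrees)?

square ↓ −90°: 25 − 90 = -65 → -65 + 360 = 295°
split-comp 23° ↓ +157°: 295 + 157 = 452 → 452 − 360 = 92°
analog 55° ↓ −55°: 92 − 55 = 37°
triadic ↓ −120°: 37 − 120 = -83 → -83 + 360 = 277°

277°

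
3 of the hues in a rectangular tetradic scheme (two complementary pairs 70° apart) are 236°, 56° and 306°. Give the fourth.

A rectangular tetradic uses two complementary pairs 70° apart: offsets 0°, 70°, 180°, 250°.
Among {56°, 236°, 306°}, 56° and 236° are a 180° pair.
The remaining hue 306° needs its own complement: 306 + 180 = 486 → 486 − 360 = 126°

126°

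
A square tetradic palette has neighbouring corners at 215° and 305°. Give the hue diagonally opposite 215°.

35°

A square tetradic scheme places four hues 90° apart; opposite corners are 180° apart.
215 + 180 = 395 → 395 − 360 = 35°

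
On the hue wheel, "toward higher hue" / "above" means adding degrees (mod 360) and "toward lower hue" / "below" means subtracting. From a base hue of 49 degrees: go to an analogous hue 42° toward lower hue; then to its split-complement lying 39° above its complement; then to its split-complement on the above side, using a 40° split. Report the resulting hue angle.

49 − 42 = 7°   (analog 42° ↓)
7 + 219 = 226°   (split-comp 39° ↑)
226 + 220 = 446 → 446 − 360 = 86°   (split-comp 40° ↑)

86°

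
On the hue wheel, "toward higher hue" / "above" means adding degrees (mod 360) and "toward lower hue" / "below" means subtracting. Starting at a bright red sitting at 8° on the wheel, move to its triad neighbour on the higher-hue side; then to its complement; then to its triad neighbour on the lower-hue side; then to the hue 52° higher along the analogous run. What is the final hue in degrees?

8 + 120 = 128°   (triadic ↑)
128 + 180 = 308°   (complement)
308 − 120 = 188°   (triadic ↓)
188 + 52 = 240°   (analog 52° ↑)

240°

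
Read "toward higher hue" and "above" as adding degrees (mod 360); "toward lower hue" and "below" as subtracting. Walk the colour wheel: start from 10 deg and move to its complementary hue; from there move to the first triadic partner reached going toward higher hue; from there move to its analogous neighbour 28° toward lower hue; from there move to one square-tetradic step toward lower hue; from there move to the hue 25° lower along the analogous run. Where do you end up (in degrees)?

167°

10 + 180 = 190°   (complement)
190 + 120 = 310°   (triadic ↑)
310 − 28 = 282°   (analog 28° ↓)
282 − 90 = 192°   (square ↓)
192 − 25 = 167°   (analog 25° ↓)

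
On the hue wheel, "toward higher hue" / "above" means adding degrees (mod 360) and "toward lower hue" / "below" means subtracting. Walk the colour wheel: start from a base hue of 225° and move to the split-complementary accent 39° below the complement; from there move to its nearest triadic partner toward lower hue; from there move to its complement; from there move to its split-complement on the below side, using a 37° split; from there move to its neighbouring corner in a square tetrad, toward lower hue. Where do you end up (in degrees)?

225 + 141 = 366 → 366 − 360 = 6°   (split-comp 39° ↓)
6 − 120 = -114 → -114 + 360 = 246°   (triadic ↓)
246 + 180 = 426 → 426 − 360 = 66°   (complement)
66 + 143 = 209°   (split-comp 37° ↓)
209 − 90 = 119°   (square ↓)

119°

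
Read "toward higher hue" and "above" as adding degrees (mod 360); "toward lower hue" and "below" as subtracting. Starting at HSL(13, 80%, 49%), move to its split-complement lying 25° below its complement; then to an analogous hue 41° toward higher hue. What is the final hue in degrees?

+155° (split-comp 25° ↓): 13 + 155 = 168°
+41° (analog 41° ↑): 168 + 41 = 209°

209°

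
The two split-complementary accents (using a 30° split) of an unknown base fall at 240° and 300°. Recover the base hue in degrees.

90°

The accents sit 30° either side of the complement, so the complement is their short-arc midpoint on the wheel.
Short-arc midpoint of 240° and 300°: 270°.
Base is 180° from the complement: 270 − 180 = 90°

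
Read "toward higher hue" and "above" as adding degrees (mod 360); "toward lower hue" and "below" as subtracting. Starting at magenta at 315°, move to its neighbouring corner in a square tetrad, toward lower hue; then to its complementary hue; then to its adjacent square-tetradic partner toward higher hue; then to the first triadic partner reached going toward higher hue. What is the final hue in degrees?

square ↓ −90°: 315 − 90 = 225°
complement +180°: 225 + 180 = 405 → 405 − 360 = 45°
square ↑ +90°: 45 + 90 = 135°
triadic ↑ +120°: 135 + 120 = 255°

255°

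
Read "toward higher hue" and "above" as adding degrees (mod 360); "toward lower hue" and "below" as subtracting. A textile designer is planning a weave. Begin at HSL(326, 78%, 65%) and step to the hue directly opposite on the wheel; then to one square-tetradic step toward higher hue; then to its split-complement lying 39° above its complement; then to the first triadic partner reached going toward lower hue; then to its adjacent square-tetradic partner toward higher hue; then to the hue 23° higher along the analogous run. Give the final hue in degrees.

88°

+180° (complement): 326 + 180 = 506 → 506 − 360 = 146°
+90° (square ↑): 146 + 90 = 236°
+219° (split-comp 39° ↑): 236 + 219 = 455 → 455 − 360 = 95°
−120° (triadic ↓): 95 − 120 = -25 → -25 + 360 = 335°
+90° (square ↑): 335 + 90 = 425 → 425 − 360 = 65°
+23° (analog 23° ↑): 65 + 23 = 88°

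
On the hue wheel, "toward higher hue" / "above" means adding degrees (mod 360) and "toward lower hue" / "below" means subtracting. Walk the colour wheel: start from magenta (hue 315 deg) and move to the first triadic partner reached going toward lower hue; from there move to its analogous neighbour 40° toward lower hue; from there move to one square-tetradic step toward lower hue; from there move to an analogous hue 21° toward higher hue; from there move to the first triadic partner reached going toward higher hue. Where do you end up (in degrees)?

315 − 120 = 195°   (triadic ↓)
195 − 40 = 155°   (analog 40° ↓)
155 − 90 = 65°   (square ↓)
65 + 21 = 86°   (analog 21° ↑)
86 + 120 = 206°   (triadic ↑)

206°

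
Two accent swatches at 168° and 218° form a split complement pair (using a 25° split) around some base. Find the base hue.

The accents sit 25° either side of the complement, so the complement is their short-arc midpoint on the wheel.
Short-arc midpoint of 168° and 218°: 193°.
Base is 180° from the complement: 193 − 180 = 13°

13°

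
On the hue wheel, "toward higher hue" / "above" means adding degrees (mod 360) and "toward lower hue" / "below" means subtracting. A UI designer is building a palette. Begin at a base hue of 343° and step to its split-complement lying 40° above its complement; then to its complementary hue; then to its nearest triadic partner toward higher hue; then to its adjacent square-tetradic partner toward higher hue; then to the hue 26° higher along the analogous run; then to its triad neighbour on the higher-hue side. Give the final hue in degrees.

19°

343 + 220 = 563 → 563 − 360 = 203°   (split-comp 40° ↑)
203 + 180 = 383 → 383 − 360 = 23°   (complement)
23 + 120 = 143°   (triadic ↑)
143 + 90 = 233°   (square ↑)
233 + 26 = 259°   (analog 26° ↑)
259 + 120 = 379 → 379 − 360 = 19°   (triadic ↑)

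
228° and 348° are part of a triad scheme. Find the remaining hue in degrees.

A triad places three hues 120° apart.
The full set through 228° is {108°, 228°, 348°}.
Given {228°, 348°}, the missing hue is 108°.

108°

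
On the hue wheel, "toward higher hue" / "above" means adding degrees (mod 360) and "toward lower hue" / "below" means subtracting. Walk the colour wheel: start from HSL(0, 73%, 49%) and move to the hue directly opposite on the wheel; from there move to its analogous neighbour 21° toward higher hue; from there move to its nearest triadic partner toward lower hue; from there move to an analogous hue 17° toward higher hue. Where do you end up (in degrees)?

0 + 180 = 180°   (complement)
180 + 21 = 201°   (analog 21° ↑)
201 − 120 = 81°   (triadic ↓)
81 + 17 = 98°   (analog 17° ↑)

98°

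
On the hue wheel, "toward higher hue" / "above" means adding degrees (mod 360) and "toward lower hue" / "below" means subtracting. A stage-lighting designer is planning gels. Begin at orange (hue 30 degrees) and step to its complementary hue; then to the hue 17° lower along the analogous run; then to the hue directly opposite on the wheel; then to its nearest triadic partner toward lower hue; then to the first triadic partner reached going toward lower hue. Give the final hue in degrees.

30 + 180 = 210°   (complement)
210 − 17 = 193°   (analog 17° ↓)
193 + 180 = 373 → 373 − 360 = 13°   (complement)
13 − 120 = -107 → -107 + 360 = 253°   (triadic ↓)
253 − 120 = 133°   (triadic ↓)

133°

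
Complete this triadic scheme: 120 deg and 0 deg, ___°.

A triad places three hues 120° apart.
The full set through 0° is {0°, 120°, 240°}.
Given {0°, 120°}, the missing hue is 240°.

240°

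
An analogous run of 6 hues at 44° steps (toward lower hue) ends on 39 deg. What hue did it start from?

259°

5 steps of 44° (toward lower hue) give a net shift of −220°.
Start = end − shift: 39 + 220 = 259°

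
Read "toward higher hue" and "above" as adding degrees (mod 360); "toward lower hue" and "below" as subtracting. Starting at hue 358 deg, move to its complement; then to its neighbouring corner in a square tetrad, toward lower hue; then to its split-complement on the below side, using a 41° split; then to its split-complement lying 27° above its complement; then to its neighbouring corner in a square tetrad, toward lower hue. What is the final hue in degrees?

344°

+180° (complement): 358 + 180 = 538 → 538 − 360 = 178°
−90° (square ↓): 178 − 90 = 88°
+139° (split-comp 41° ↓): 88 + 139 = 227°
+207° (split-comp 27° ↑): 227 + 207 = 434 → 434 − 360 = 74°
−90° (square ↓): 74 − 90 = -16 → -16 + 360 = 344°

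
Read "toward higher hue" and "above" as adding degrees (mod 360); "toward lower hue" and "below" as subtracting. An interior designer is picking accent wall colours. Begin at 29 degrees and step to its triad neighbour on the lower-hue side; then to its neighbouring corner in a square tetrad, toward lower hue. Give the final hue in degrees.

29 − 120 = -91 → -91 + 360 = 269°   (triadic ↓)
269 − 90 = 179°   (square ↓)

179°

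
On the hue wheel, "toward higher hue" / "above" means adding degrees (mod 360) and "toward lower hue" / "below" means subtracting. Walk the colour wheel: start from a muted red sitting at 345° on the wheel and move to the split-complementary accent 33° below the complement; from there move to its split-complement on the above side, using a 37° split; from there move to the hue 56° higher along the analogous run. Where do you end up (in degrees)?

split-comp 33° ↓ +147°: 345 + 147 = 492 → 492 − 360 = 132°
split-comp 37° ↑ +217°: 132 + 217 = 349°
analog 56° ↑ +56°: 349 + 56 = 405 → 405 − 360 = 45°

45°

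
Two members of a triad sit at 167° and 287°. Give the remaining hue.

A triad spaces three hues 120° apart.
The full set is {47°, 167°, 287°}.

47°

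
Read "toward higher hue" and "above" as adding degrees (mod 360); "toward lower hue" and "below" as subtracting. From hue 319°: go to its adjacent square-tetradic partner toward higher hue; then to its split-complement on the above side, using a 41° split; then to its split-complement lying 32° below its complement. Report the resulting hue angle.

58°

square ↑ +90°: 319 + 90 = 409 → 409 − 360 = 49°
split-comp 41° ↑ +221°: 49 + 221 = 270°
split-comp 32° ↓ +148°: 270 + 148 = 418 → 418 − 360 = 58°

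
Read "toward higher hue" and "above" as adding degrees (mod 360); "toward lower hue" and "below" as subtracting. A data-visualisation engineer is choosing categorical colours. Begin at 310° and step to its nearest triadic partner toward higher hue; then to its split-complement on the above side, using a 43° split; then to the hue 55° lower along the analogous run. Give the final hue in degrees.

238°

triadic ↑ +120°: 310 + 120 = 430 → 430 − 360 = 70°
split-comp 43° ↑ +223°: 70 + 223 = 293°
analog 55° ↓ −55°: 293 − 55 = 238°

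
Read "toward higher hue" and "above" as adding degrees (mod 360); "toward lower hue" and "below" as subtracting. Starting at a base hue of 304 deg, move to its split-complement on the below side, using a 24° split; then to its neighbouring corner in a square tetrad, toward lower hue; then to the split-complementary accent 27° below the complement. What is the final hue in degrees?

163°

304 + 156 = 460 → 460 − 360 = 100°   (split-comp 24° ↓)
100 − 90 = 10°   (square ↓)
10 + 153 = 163°   (split-comp 27° ↓)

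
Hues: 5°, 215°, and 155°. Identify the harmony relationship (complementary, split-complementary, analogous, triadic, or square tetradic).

Sort the hues: 5°, 155°, 215°.
Successive gaps around the wheel: 150°, 60°, 150°.
Two 150° gaps and one 60° gap — a base hue opposite a pair of accents 30° either side of its complement — is the split-complementary pattern.

split-complementary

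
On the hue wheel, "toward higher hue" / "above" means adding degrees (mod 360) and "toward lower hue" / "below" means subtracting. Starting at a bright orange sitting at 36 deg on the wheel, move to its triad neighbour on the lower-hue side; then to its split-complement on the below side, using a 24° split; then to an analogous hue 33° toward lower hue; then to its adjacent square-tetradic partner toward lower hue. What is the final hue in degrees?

−120° (triadic ↓): 36 − 120 = -84 → -84 + 360 = 276°
+156° (split-comp 24° ↓): 276 + 156 = 432 → 432 − 360 = 72°
−33° (analog 33° ↓): 72 − 33 = 39°
−90° (square ↓): 39 − 90 = -51 → -51 + 360 = 309°

309°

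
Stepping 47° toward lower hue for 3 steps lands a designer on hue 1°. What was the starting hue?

3 steps of 47° (toward lower hue) give a net shift of −141°.
Start = end − shift: 1 + 141 = 142°

142°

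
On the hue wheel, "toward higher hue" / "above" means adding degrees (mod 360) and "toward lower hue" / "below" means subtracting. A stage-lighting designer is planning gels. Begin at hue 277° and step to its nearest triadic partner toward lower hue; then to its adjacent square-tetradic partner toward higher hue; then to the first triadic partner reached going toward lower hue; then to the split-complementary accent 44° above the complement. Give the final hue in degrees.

351°

277 − 120 = 157°   (triadic ↓)
157 + 90 = 247°   (square ↑)
247 − 120 = 127°   (triadic ↓)
127 + 224 = 351°   (split-comp 44° ↑)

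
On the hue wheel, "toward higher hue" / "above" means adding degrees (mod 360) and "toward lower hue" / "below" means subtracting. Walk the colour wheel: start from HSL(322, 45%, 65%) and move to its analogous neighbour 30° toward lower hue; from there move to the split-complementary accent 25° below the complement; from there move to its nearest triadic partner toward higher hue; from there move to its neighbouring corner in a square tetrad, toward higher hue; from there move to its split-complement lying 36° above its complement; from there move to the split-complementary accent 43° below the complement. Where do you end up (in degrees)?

−30° (analog 30° ↓): 322 − 30 = 292°
+155° (split-comp 25° ↓): 292 + 155 = 447 → 447 − 360 = 87°
+120° (triadic ↑): 87 + 120 = 207°
+90° (square ↑): 207 + 90 = 297°
+216° (split-comp 36° ↑): 297 + 216 = 513 → 513 − 360 = 153°
+137° (split-comp 43° ↓): 153 + 137 = 290°

290°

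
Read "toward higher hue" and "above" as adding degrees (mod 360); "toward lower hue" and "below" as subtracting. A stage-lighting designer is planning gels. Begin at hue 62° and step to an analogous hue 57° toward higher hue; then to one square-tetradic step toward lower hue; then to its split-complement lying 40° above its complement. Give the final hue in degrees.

249°

62 + 57 = 119°   (analog 57° ↑)
119 − 90 = 29°   (square ↓)
29 + 220 = 249°   (split-comp 40° ↑)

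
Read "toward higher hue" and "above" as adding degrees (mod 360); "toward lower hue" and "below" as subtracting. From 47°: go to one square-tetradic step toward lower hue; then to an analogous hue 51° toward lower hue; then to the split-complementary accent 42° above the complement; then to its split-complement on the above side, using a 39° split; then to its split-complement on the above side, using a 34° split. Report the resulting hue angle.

47 − 90 = -43 → -43 + 360 = 317°   (square ↓)
317 − 51 = 266°   (analog 51° ↓)
266 + 222 = 488 → 488 − 360 = 128°   (split-comp 42° ↑)
128 + 219 = 347°   (split-comp 39° ↑)
347 + 214 = 561 → 561 − 360 = 201°   (split-comp 34° ↑)

201°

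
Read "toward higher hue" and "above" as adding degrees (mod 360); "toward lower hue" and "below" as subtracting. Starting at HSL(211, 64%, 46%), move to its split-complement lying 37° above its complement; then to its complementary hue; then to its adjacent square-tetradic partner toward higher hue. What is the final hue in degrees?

338°

211 + 217 = 428 → 428 − 360 = 68°   (split-comp 37° ↑)
68 + 180 = 248°   (complement)
248 + 90 = 338°   (square ↑)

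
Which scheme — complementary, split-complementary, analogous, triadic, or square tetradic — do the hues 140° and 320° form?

complementary

Sort the hues: 140°, 320°.
Successive gaps around the wheel: 180°, 180°.
Two hues 180° apart are complementary.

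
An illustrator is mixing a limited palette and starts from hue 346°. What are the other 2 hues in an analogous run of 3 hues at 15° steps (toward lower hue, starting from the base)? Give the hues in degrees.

346 − 15 = 331°
346 − 30 = 316°

331° and 316°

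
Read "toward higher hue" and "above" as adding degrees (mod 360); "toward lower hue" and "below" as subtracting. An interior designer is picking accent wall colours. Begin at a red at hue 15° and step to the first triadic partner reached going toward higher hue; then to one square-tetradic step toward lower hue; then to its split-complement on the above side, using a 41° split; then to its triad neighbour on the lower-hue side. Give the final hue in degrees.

146°

+120° (triadic ↑): 15 + 120 = 135°
−90° (square ↓): 135 − 90 = 45°
+221° (split-comp 41° ↑): 45 + 221 = 266°
−120° (triadic ↓): 266 − 120 = 146°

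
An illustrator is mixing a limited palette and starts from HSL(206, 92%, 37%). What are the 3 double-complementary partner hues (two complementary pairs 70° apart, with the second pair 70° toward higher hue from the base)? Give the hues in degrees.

206 + 70 = 276°
206 + 180 = 386 → 386 − 360 = 26°
206 + 250 = 456 → 456 − 360 = 96°

276°, 26° and 96°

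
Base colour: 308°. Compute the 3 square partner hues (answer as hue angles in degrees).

38°, 128°, and 218°

A square tetradic scheme places four hues every 90°.
308 + 90 = 398 → 398 − 360 = 38°
308 + 180 = 488 → 488 − 360 = 128°
308 + 270 = 578 → 578 − 360 = 218°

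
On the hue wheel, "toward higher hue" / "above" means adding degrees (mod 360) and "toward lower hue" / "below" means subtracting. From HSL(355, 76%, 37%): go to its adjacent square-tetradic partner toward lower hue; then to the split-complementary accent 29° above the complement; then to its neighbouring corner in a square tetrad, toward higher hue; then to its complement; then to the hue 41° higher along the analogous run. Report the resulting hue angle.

65°

−90° (square ↓): 355 − 90 = 265°
+209° (split-comp 29° ↑): 265 + 209 = 474 → 474 − 360 = 114°
+90° (square ↑): 114 + 90 = 204°
+180° (complement): 204 + 180 = 384 → 384 − 360 = 24°
+41° (analog 41° ↑): 24 + 41 = 65°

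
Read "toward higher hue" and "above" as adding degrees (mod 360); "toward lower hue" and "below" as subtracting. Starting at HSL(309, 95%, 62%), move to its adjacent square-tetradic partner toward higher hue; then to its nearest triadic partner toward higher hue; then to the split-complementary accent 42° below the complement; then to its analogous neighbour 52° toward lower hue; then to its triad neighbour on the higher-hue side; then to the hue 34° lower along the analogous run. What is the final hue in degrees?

331°

309 + 90 = 399 → 399 − 360 = 39°   (square ↑)
39 + 120 = 159°   (triadic ↑)
159 + 138 = 297°   (split-comp 42° ↓)
297 − 52 = 245°   (analog 52° ↓)
245 + 120 = 365 → 365 − 360 = 5°   (triadic ↑)
5 − 34 = -29 → -29 + 360 = 331°   (analog 34° ↓)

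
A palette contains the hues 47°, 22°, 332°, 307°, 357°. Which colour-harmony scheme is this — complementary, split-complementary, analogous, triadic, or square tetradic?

analogous

Sort the hues: 22°, 47°, 307°, 332°, 357°.
Successive gaps around the wheel: 25°, 260°, 25°, 25°, 25°.
A run of hues at equal small steps (25°) with one large closing gap is an analogous group.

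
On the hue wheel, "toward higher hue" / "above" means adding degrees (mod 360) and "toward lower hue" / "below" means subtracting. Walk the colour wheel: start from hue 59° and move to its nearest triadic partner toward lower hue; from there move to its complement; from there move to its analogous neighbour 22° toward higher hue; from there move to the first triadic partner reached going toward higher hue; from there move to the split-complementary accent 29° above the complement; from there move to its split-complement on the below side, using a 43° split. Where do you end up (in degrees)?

247°

triadic ↓ −120°: 59 − 120 = -61 → -61 + 360 = 299°
complement +180°: 299 + 180 = 479 → 479 − 360 = 119°
analog 22° ↑ +22°: 119 + 22 = 141°
triadic ↑ +120°: 141 + 120 = 261°
split-comp 29° ↑ +209°: 261 + 209 = 470 → 470 − 360 = 110°
split-comp 43° ↓ +137°: 110 + 137 = 247°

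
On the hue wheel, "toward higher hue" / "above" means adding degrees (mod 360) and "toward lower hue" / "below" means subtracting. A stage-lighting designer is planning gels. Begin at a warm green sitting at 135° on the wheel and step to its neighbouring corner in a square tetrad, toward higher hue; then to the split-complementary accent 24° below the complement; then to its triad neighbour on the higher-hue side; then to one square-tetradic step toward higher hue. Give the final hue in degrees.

231°

135 + 90 = 225°   (square ↑)
225 + 156 = 381 → 381 − 360 = 21°   (split-comp 24° ↓)
21 + 120 = 141°   (triadic ↑)
141 + 90 = 231°   (square ↑)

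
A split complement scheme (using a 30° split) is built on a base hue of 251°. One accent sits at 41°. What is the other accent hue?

101°

Split-complementary hues sit 30° either side of the complement.
Complement of the base 251°: 251 + 180 = 431 → 431 − 360 = 71°
The given accent 41° is 30° one side of 71°; the other accent sits 30° the other side: 71 + 30 = 101°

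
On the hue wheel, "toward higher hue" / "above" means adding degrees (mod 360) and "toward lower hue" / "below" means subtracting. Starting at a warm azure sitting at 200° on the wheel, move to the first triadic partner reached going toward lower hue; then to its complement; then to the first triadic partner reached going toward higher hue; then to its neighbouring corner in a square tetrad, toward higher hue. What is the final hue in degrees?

triadic ↓ −120°: 200 − 120 = 80°
complement +180°: 80 + 180 = 260°
triadic ↑ +120°: 260 + 120 = 380 → 380 − 360 = 20°
square ↑ +90°: 20 + 90 = 110°

110°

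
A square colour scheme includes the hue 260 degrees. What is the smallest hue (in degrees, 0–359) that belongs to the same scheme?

A square tetradic scheme places four hues every 90°.
The full set through 260° is {80°, 170°, 260°, 350°}.

80°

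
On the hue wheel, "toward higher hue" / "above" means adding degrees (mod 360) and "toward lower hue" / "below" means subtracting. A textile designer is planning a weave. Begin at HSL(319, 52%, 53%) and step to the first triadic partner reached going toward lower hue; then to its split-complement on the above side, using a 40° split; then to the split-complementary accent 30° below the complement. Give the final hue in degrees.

319 − 120 = 199°   (triadic ↓)
199 + 220 = 419 → 419 − 360 = 59°   (split-comp 40° ↑)
59 + 150 = 209°   (split-comp 30° ↓)

209°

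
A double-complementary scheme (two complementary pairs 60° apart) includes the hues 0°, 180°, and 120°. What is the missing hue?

300°

A rectangular tetradic uses two complementary pairs 60° apart: offsets 0°, 60°, 180°, 240°.
Among {0°, 120°, 180°}, 180° and 0° are a 180° pair.
The remaining hue 120° needs its own complement: 120 + 180 = 300°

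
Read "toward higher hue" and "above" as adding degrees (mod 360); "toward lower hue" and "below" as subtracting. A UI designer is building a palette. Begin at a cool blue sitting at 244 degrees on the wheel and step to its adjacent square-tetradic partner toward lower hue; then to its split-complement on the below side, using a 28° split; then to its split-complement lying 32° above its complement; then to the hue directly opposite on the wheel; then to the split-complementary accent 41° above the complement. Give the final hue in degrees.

199°

−90° (square ↓): 244 − 90 = 154°
+152° (split-comp 28° ↓): 154 + 152 = 306°
+212° (split-comp 32° ↑): 306 + 212 = 518 → 518 − 360 = 158°
+180° (complement): 158 + 180 = 338°
+221° (split-comp 41° ↑): 338 + 221 = 559 → 559 − 360 = 199°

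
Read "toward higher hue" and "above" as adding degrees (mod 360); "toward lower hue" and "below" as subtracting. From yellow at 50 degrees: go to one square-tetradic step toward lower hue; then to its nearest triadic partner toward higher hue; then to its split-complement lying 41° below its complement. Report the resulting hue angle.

219°

50 − 90 = -40 → -40 + 360 = 320°   (square ↓)
320 + 120 = 440 → 440 − 360 = 80°   (triadic ↑)
80 + 139 = 219°   (split-comp 41° ↓)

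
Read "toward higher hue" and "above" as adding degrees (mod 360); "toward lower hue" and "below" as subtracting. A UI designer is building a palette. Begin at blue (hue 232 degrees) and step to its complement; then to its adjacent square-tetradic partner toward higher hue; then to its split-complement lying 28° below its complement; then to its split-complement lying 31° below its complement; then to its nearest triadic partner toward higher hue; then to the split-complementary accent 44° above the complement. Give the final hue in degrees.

67°

complement +180°: 232 + 180 = 412 → 412 − 360 = 52°
square ↑ +90°: 52 + 90 = 142°
split-comp 28° ↓ +152°: 142 + 152 = 294°
split-comp 31° ↓ +149°: 294 + 149 = 443 → 443 − 360 = 83°
triadic ↑ +120°: 83 + 120 = 203°
split-comp 44° ↑ +224°: 203 + 224 = 427 → 427 − 360 = 67°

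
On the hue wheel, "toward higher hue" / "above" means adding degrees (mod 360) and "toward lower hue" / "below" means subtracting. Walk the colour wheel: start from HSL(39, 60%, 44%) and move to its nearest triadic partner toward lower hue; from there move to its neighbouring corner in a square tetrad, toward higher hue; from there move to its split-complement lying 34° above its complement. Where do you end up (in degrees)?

39 − 120 = -81 → -81 + 360 = 279°   (triadic ↓)
279 + 90 = 369 → 369 − 360 = 9°   (square ↑)
9 + 214 = 223°   (split-comp 34° ↑)

223°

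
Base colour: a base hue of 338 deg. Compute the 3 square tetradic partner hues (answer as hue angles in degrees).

338 + 90 = 428 → 428 − 360 = 68°
338 + 180 = 518 → 518 − 360 = 158°
338 + 270 = 608 → 608 − 360 = 248°

68°, 158°, and 248°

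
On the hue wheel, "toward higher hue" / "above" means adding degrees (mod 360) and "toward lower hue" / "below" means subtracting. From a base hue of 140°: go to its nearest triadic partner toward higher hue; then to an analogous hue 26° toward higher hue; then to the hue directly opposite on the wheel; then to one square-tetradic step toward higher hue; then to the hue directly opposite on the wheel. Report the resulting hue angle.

16°

triadic ↑ +120°: 140 + 120 = 260°
analog 26° ↑ +26°: 260 + 26 = 286°
complement +180°: 286 + 180 = 466 → 466 − 360 = 106°
square ↑ +90°: 106 + 90 = 196°
complement +180°: 196 + 180 = 376 → 376 − 360 = 16°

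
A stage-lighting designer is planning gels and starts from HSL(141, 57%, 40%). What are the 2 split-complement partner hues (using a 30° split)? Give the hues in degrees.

291° and 351°

Complement of 141 degrees: 141 + 180 = 321°
321 − 30 = 291°
321 + 30 = 351°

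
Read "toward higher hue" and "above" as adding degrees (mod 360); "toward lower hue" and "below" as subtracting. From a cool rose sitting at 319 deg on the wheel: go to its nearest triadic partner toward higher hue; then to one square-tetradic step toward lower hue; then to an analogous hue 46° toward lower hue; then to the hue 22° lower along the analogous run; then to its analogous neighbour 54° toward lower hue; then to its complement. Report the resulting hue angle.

triadic ↑ +120°: 319 + 120 = 439 → 439 − 360 = 79°
square ↓ −90°: 79 − 90 = -11 → -11 + 360 = 349°
analog 46° ↓ −46°: 349 − 46 = 303°
analog 22° ↓ −22°: 303 − 22 = 281°
analog 54° ↓ −54°: 281 − 54 = 227°
complement +180°: 227 + 180 = 407 → 407 − 360 = 47°

47°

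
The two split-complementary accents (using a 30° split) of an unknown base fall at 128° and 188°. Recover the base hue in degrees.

The accents sit 30° either side of the complement, so the complement is their short-arc midpoint on the wheel.
Short-arc midpoint of 128° and 188°: 158°.
Base is 180° from the complement: 158 − 180 = -22 → -22 + 360 = 338°

338°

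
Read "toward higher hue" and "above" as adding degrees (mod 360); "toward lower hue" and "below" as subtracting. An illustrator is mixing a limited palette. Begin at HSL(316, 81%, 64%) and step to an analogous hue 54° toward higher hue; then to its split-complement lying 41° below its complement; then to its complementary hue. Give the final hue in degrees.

329°

+54° (analog 54° ↑): 316 + 54 = 370 → 370 − 360 = 10°
+139° (split-comp 41° ↓): 10 + 139 = 149°
+180° (complement): 149 + 180 = 329°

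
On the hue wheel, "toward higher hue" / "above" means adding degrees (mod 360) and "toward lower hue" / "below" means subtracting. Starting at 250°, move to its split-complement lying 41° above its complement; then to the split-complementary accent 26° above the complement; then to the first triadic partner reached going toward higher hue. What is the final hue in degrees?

77°

250 + 221 = 471 → 471 − 360 = 111°   (split-comp 41° ↑)
111 + 206 = 317°   (split-comp 26° ↑)
317 + 120 = 437 → 437 − 360 = 77°   (triadic ↑)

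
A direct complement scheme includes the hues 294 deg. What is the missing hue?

The complement sits 180° across the wheel.
The full set through 294° is {114°, 294°}.
Given {294°}, the missing hue is 114°.

114°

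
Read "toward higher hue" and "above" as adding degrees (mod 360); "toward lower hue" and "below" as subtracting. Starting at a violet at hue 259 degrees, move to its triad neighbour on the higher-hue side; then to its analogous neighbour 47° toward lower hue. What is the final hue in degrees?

+120° (triadic ↑): 259 + 120 = 379 → 379 − 360 = 19°
−47° (analog 47° ↓): 19 − 47 = -28 → -28 + 360 = 332°

332°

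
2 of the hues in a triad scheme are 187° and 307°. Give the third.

67°

A triad places three hues 120° apart.
The full set through 187° is {67°, 187°, 307°}.
Given {187°, 307°}, the missing hue is 67°.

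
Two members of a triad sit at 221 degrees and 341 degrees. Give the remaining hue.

A triad spaces three hues 120° apart.
The full set is {101°, 221°, 341°}.

101°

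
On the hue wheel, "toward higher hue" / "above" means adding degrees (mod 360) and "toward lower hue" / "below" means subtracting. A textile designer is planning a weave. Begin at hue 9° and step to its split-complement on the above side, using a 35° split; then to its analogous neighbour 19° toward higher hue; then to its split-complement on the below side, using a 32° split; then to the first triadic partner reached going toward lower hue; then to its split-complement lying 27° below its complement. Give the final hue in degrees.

64°

9 + 215 = 224°   (split-comp 35° ↑)
224 + 19 = 243°   (analog 19° ↑)
243 + 148 = 391 → 391 − 360 = 31°   (split-comp 32° ↓)
31 − 120 = -89 → -89 + 360 = 271°   (triadic ↓)
271 + 153 = 424 → 424 − 360 = 64°   (split-comp 27° ↓)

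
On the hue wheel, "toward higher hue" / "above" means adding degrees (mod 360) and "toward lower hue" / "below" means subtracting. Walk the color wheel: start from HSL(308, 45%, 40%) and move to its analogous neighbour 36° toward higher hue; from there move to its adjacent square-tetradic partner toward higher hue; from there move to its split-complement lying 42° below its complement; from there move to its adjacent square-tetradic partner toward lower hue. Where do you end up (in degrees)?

122°

308 + 36 = 344°   (analog 36° ↑)
344 + 90 = 434 → 434 − 360 = 74°   (square ↑)
74 + 138 = 212°   (split-comp 42° ↓)
212 − 90 = 122°   (square ↓)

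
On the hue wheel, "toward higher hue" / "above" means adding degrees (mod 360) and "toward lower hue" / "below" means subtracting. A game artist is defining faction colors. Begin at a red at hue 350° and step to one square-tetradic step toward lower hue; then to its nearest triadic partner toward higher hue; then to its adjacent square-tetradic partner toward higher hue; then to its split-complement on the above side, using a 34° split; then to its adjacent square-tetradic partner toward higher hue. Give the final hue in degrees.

350 − 90 = 260°   (square ↓)
260 + 120 = 380 → 380 − 360 = 20°   (triadic ↑)
20 + 90 = 110°   (square ↑)
110 + 214 = 324°   (split-comp 34° ↑)
324 + 90 = 414 → 414 − 360 = 54°   (square ↑)

54°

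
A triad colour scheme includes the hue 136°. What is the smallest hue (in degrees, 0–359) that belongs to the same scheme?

16°

A triad places three hues 120° apart.
The full set through 136° is {16°, 136°, 256°}.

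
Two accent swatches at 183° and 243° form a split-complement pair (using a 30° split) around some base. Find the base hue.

The accents sit 30° either side of the complement, so the complement is their short-arc midpoint on the wheel.
Short-arc midpoint of 183° and 243°: 213°.
Base is 180° from the complement: 213 − 180 = 33°

33°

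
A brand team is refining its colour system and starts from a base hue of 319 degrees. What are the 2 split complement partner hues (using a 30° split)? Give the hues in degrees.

109° and 169°

Split-complementary hues sit 30° either side of the complement.
Complement of 319 degrees: 319 + 180 = 499 → 499 − 360 = 139°
139 − 30 = 109°
139 + 30 = 169°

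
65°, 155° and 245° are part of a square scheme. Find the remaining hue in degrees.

335°

A square tetradic scheme places four hues every 90°.
The full set through 65° is {65°, 155°, 245°, 335°}.
Given {65°, 155°, 245°}, the missing hue is 335°.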